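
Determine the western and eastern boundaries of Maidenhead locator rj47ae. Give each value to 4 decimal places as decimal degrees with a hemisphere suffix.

168.0000° E, 168.0833° E

Field R=17, J=9: +17·20° lon, +9·10° lat → SW at lon 160°, lat 0°.
Square 4, 7: +4·2° lon, +7·1° lat → SW at lon 168°, lat 7°.
Subsquare a=0, e=4: +0·0.0833333° lon, +4·0.0416667° lat → SW at lon 168°, lat 7.16667°.
Cell spans 0.0833333° lon × 0.0416667° lat.
west 168.0000° E, east 168.0833° E.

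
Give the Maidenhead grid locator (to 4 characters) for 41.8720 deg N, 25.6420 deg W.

HN71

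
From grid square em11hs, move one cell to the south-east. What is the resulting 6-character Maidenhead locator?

Longitude subsquare h = 7; +1 → 8 = i.
Latitude subsquare s = 18; −1 → 17 = r.

EM11ir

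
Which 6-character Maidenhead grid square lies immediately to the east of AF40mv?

Longitude subsquare m = 12; +1 → 13 = n.
The latitude characters are unchanged.

AF40nv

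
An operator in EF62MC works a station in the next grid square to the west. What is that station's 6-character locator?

Longitude subsquare m = 12; −1 → 11 = l.
The latitude characters are unchanged.

EF62lc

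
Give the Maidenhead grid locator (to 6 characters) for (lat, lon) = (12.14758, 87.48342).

NK32rd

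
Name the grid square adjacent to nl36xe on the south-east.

NL46ad

Longitude subsquare x = 23; +1 → 24, wraps to 0 = a, carry into square.
Longitude square 3; +1 → 4.
Latitude subsquare e = 4; −1 → 3 = d.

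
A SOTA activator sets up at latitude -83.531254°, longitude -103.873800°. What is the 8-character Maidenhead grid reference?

Offset from 180°W / 90°S: lon 76.12620°, lat 6.46875°.
Field (20°×10°, letters A–R): 76.12620/20 → 3 → D, 6.46875/10 → 0 → A; chars DA.
Square (2°×1°, digits 0–9): 16.12620/2 → 8, 6.46875/1 → 6; chars 86.
Subsquare (5′×2.5′, letters a–x): 0.12620/0.0833333 → 1 → b, 0.46875/0.0416667 → 11 → l; chars bl.
Extended square (30″×15″, digits 0–9): 0.04287/0.00833333 → 5, 0.01041/0.00416667 → 2; chars 52.

DA86bl52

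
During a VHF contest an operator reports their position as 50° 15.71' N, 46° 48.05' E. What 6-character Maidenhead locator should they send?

LO30jg

Shift to the Maidenhead origin (180°W, 90°S): lon 226.8008, lat 140.2618.
Field: lon ⌊226.8008/20⌋ = 11 → L; lat ⌊140.2618/10⌋ = 14 → O.
Square: lon ⌊6.8008/2⌋ = 3; lat ⌊0.2618/1⌋ = 0.
Subsquare: lon ⌊0.8008/0.0833333⌋ = 9 → j; lat ⌊0.2618/0.0416667⌋ = 6 → g.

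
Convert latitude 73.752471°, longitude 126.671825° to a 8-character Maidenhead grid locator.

PQ33is00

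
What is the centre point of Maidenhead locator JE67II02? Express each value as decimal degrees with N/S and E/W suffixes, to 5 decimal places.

Field J=9, E=4: +9·20° lon, +4·10° lat → SW at lon 0°, lat -50°.
Square 6, 7: +6·2° lon, +7·1° lat → SW at lon 12°, lat -43°.
Subsquare i=8, i=8: +8·0.0833333° lon, +8·0.0416667° lat → SW at lon 12.6667°, lat -42.6667°.
Extended square 0, 2: +0·0.00833333° lon, +2·0.00416667° lat → SW at lon 12.6667°, lat -42.6583°.
Cell spans 0.00833333° lon × 0.00416667° lat. Centre is SW corner plus half of each.
latitude 42.65625° S, longitude 12.67083° E.

42.65625° S, 12.67083° E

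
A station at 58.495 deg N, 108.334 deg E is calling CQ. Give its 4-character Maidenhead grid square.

OO48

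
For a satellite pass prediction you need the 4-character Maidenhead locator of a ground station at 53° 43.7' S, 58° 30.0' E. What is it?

Add 180° to longitude and 90° to latitude: 238.50, 36.27.
Field: 238.50/20 → 11 → L, 36.27/10 → 3 → D; chars LD.
Square: 18.50/2 → 9, 6.27/1 → 6; chars 96.

LD96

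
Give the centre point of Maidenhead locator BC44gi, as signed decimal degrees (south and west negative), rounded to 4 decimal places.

Field B=1, C=2: +1·20° lon, +2·10° lat → SW at lon -160°, lat -70°.
Square 4, 4: +4·2° lon, +4·1° lat → SW at lon -152°, lat -66°.
Subsquare g=6, i=8: +6·0.0833333° lon, +8·0.0416667° lat → SW at lon -151.5°, lat -65.6667°.
Cell spans 0.0833333° lon × 0.0416667° lat. Centre is SW corner plus half of each.
latitude -65.6458, longitude -151.4583.

-65.6458, -151.4583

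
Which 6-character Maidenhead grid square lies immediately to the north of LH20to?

LH20tp

Latitude subsquare o = 14; +1 → 15 = p.
The longitude characters are unchanged.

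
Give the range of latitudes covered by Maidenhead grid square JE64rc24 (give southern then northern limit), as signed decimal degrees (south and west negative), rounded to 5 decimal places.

Field J=9, E=4: +9·20° lon, +4·10° lat → SW at lon 0°, lat -50°.
Square 6, 4: +6·2° lon, +4·1° lat → SW at lon 12°, lat -46°.
Subsquare r=17, c=2: +17·0.0833333° lon, +2·0.0416667° lat → SW at lon 13.4167°, lat -45.9167°.
Extended square 2, 4: +2·0.00833333° lon, +4·0.00416667° lat → SW at lon 13.4333°, lat -45.9°.
Cell spans 0.00833333° lon × 0.00416667° lat.
south -45.90000, north -45.89583.

-45.90000, -45.89583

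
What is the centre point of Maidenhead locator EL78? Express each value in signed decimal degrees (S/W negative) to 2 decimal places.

28.50, -85.00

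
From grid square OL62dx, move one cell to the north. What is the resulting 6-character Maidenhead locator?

OL63da

Latitude subsquare x = 23; +1 → 24, wraps to 0 = a, carry into square.
Latitude square 2; +1 → 3.
The longitude characters are unchanged.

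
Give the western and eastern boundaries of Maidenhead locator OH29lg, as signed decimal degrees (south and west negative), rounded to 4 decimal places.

104.9167, 105.0000

Field O=14, H=7: +14·20° lon, +7·10° lat → SW at lon 100°, lat -20°.
Square 2, 9: +2·2° lon, +9·1° lat → SW at lon 104°, lat -11°.
Subsquare l=11, g=6: +11·0.0833333° lon, +6·0.0416667° lat → SW at lon 104.917°, lat -10.75°.
Cell spans 0.0833333° lon × 0.0416667° lat.
west 104.9167, east 105.0000.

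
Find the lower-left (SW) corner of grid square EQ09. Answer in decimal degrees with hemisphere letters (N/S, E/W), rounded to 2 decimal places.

79.00° N, 100.00° W

Field E=4, Q=16: +4·20° lon, +16·10° lat → SW at lon -100°, lat 70°.
Square 0, 9: +0·2° lon, +9·1° lat → SW at lon -100°, lat 79°.
latitude 79.00° N, longitude 100.00° W.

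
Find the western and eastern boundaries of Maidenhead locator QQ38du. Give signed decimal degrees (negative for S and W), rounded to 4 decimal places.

146.2500, 146.3333

Field Q=16, Q=16: +16·20° lon, +16·10° lat → SW at lon 140°, lat 70°.
Square 3, 8: +3·2° lon, +8·1° lat → SW at lon 146°, lat 78°.
Subsquare d=3, u=20: +3·0.0833333° lon, +20·0.0416667° lat → SW at lon 146.25°, lat 78.8333°.
Cell spans 0.0833333° lon × 0.0416667° lat.
west 146.2500, east 146.3333.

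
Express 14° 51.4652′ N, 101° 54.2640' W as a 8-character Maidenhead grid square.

DK94bu15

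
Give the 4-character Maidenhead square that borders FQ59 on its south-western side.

Longitude square 5; −1 → 4.
Latitude square 9; −1 → 8.

FQ48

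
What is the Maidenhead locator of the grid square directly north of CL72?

Latitude square 2; +1 → 3.
The longitude characters are unchanged.

CL73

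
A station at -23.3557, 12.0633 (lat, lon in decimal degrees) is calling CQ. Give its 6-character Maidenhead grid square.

JG66ap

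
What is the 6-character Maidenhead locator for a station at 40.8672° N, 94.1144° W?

EN20wu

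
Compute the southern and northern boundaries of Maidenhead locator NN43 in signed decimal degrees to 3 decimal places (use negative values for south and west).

43.000, 44.000

Field N=13, N=13: +13·20° lon, +13·10° lat → SW at lon 80°, lat 40°.
Square 4, 3: +4·2° lon, +3·1° lat → SW at lon 88°, lat 43°.
Cell spans 2° lon × 1° lat.
south 43.000, north 44.000.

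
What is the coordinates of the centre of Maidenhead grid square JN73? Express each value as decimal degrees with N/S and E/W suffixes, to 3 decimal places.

43.500° N, 15.000° E

Field J=9, N=13: +9·20° lon, +13·10° lat → SW at lon 0°, lat 40°.
Square 7, 3: +7·2° lon, +3·1° lat → SW at lon 14°, lat 43°.
Cell spans 2° lon × 1° lat. Centre is SW corner plus half of each.
latitude 43.500° N, longitude 15.000° E.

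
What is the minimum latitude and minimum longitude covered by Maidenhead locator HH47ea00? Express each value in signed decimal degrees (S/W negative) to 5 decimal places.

-13.00000, -31.66667

Field H=7, H=7: +7·20° lon, +7·10° lat → SW at lon -40°, lat -20°.
Square 4, 7: +4·2° lon, +7·1° lat → SW at lon -32°, lat -13°.
Subsquare e=4, a=0: +4·0.0833333° lon, +0·0.0416667° lat → SW at lon -31.6667°, lat -13°.
Extended square 0, 0: +0·0.00833333° lon, +0·0.00416667° lat → SW at lon -31.6667°, lat -13°.
latitude -13.00000, longitude -31.66667.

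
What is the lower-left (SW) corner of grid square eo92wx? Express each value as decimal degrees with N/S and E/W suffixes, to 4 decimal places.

52.9583° N, 80.1667° W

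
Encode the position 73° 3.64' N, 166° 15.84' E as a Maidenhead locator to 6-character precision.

Offset from 180°W / 90°S: lon 346.2640°, lat 163.0607°.
Field (20°×10°, letters A–R): lon ⌊346.2640/20⌋ = 17 → R; lat ⌊163.0607/10⌋ = 16 → Q.
Square (2°×1°, digits 0–9): lon ⌊6.2640/2⌋ = 3; lat ⌊3.0607/1⌋ = 3.
Subsquare (5′×2.5′, letters a–x): lon ⌊0.2640/0.0833333⌋ = 3 → d; lat ⌊0.0607/0.0416667⌋ = 1 → b.

RQ33db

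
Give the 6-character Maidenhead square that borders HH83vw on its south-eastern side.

Longitude subsquare v = 21; +1 → 22 = w.
Latitude subsquare w = 22; −1 → 21 = v.

HH83wv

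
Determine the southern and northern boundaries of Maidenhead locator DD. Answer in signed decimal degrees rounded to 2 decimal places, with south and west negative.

-60.00, -50.00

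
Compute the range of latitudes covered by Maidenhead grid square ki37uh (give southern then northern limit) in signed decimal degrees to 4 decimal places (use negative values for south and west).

-2.7083, -2.6667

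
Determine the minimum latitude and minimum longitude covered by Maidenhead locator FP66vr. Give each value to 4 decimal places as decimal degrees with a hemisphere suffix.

66.7083° N, 66.2500° W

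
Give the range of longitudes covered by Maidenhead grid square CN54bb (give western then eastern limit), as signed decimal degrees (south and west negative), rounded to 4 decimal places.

-129.9167, -129.8333

Field C=2, N=13: +2·20° lon, +13·10° lat → SW at lon -140°, lat 40°.
Square 5, 4: +5·2° lon, +4·1° lat → SW at lon -130°, lat 44°.
Subsquare b=1, b=1: +1·0.0833333° lon, +1·0.0416667° lat → SW at lon -129.917°, lat 44.0417°.
Cell spans 0.0833333° lon × 0.0416667° lat.
west -129.9167, east -129.8333.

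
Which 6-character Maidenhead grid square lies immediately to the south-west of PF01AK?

OF91xj

Longitude subsquare a = 0; −1 → -1, wraps to 23 = x, carry into square.
Longitude square 0; −1 → -1, wraps to 9, carry into field.
Longitude field P = 15; −1 → 14 = O.
Latitude subsquare k = 10; −1 → 9 = j.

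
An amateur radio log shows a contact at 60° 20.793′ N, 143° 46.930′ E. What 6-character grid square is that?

Offset from 180°W / 90°S: lon 323.7822°, lat 150.3466°.
Field: 323.7822/20 → 16 → Q, 150.3466/10 → 15 → P; chars QP.
Square: 3.7822/2 → 1, 0.3466/1 → 0; chars 10.
Subsquare: 1.7822/0.0833333 → 21 → v, 0.3466/0.0416667 → 8 → i; chars vi.

QP10vi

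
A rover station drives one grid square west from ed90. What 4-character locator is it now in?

Longitude square 9; −1 → 8.
The latitude characters are unchanged.

ED80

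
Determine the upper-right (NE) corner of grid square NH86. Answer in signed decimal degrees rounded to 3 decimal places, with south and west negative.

-13.000, 98.000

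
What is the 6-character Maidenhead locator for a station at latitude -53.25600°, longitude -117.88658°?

DD16br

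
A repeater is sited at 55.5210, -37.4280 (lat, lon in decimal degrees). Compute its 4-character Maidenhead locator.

Offset from 180°W / 90°S: lon 142.57°, lat 145.52°.
Field: lon ⌊142.57/20⌋ = 7 → H; lat ⌊145.52/10⌋ = 14 → O.
Square: lon ⌊2.57/2⌋ = 1; lat ⌊5.52/1⌋ = 5.

HO15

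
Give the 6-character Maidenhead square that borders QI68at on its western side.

QI58xt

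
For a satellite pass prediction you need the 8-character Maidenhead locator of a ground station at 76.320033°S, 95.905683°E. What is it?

NB73wq83

Add 180° to longitude and 90° to latitude: 275.90568, 13.67997.
Field: lon ⌊275.90568/20⌋ = 13 → N; lat ⌊13.67997/10⌋ = 1 → B.
Square: lon ⌊15.90568/2⌋ = 7; lat ⌊3.67997/1⌋ = 3.
Subsquare: lon ⌊1.90568/0.0833333⌋ = 22 → w; lat ⌊0.67997/0.0416667⌋ = 16 → q.
Extended square: lon ⌊0.07235/0.00833333⌋ = 8; lat ⌊0.01330/0.00416667⌋ = 3.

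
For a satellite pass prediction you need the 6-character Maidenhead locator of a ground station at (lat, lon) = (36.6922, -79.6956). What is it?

Shift to the Maidenhead origin (180°W, 90°S): lon 100.3044, lat 126.6922.
Field: 100.3044/20 → 5 → F, 126.6922/10 → 12 → M; chars FM.
Square: 0.3044/2 → 0, 6.6922/1 → 6; chars 06.
Subsquare: 0.3044/0.0833333 → 3 → d, 0.6922/0.0416667 → 16 → q; chars dq.

FM06dq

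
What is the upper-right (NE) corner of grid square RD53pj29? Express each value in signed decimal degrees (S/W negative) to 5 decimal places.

-56.58333, 171.27500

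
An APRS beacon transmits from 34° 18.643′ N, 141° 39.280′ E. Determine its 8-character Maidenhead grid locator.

QM04th84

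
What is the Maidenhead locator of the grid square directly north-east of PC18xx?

PC29aa

Longitude subsquare x = 23; +1 → 24, wraps to 0 = a, carry into square.
Longitude square 1; +1 → 2.
Latitude subsquare x = 23; +1 → 24, wraps to 0 = a, carry into square.
Latitude square 8; +1 → 9.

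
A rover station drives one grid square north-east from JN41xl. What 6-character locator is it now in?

Longitude subsquare x = 23; +1 → 24, wraps to 0 = a, carry into square.
Longitude square 4; +1 → 5.
Latitude subsquare l = 11; +1 → 12 = m.

JN51am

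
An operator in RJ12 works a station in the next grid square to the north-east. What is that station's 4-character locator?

RJ23

Longitude square 1; +1 → 2.
Latitude square 2; +1 → 3.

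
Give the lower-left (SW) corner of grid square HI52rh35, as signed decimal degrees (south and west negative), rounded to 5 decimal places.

-7.68750, -28.55833

Field H=7, I=8: +7·20° lon, +8·10° lat → SW at lon -40°, lat -10°.
Square 5, 2: +5·2° lon, +2·1° lat → SW at lon -30°, lat -8°.
Subsquare r=17, h=7: +17·0.0833333° lon, +7·0.0416667° lat → SW at lon -28.5833°, lat -7.70833°.
Extended square 3, 5: +3·0.00833333° lon, +5·0.00416667° lat → SW at lon -28.5583°, lat -7.6875°.
latitude -7.68750, longitude -28.55833.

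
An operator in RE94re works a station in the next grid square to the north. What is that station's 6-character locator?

RE94rf

Latitude subsquare e = 4; +1 → 5 = f.
The longitude characters are unchanged.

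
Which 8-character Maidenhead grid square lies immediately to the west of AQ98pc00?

Longitude extended square 0; −1 → -1, wraps to 9, carry into subsquare.
Longitude subsquare p = 15; −1 → 14 = o.
The latitude characters are unchanged.

AQ98oc90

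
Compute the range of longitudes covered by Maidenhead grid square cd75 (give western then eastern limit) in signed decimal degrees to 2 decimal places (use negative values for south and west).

-126.00, -124.00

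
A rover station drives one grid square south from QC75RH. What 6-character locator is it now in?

QC75rg

Latitude subsquare h = 7; −1 → 6 = g.
The longitude characters are unchanged.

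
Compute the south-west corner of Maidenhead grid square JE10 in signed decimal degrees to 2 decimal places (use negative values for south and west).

Field J=9, E=4: +9·20° lon, +4·10° lat → SW at lon 0°, lat -50°.
Square 1, 0: +1·2° lon, +0·1° lat → SW at lon 2°, lat -50°.
latitude -50.00, longitude 2.00.

-50.00, 2.00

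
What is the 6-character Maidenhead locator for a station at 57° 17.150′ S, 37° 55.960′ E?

Shift to the Maidenhead origin (180°W, 90°S): lon 217.9327, lat 32.7142.
Field: lon ⌊217.9327/20⌋ = 10 → K; lat ⌊32.7142/10⌋ = 3 → D.
Square: lon ⌊17.9327/2⌋ = 8; lat ⌊2.7142/1⌋ = 2.
Subsquare: lon ⌊1.9327/0.0833333⌋ = 23 → x; lat ⌊0.7142/0.0416667⌋ = 17 → r.

KD82xr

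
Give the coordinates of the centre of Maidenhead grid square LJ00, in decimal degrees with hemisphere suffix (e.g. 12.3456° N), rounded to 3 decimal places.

0.500° N, 41.000° E

Field L=11, J=9: +11·20° lon, +9·10° lat → SW at lon 40°, lat 0°.
Square 0, 0: +0·2° lon, +0·1° lat → SW at lon 40°, lat 0°.
Cell spans 2° lon × 1° lat. Centre is SW corner plus half of each.
latitude 0.500° N, longitude 41.000° E.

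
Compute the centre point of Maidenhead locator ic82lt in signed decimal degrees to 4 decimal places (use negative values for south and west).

-67.1875, -3.0417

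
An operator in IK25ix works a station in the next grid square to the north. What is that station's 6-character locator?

IK26ia

Latitude subsquare x = 23; +1 → 24, wraps to 0 = a, carry into square.
Latitude square 5; +1 → 6.
The longitude characters are unchanged.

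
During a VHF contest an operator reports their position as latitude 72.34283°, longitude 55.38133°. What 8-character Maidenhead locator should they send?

LQ72qi52

Add 180° to longitude and 90° to latitude: 235.38133, 162.34283.
Field: 235.38133/20 → 11 → L, 162.34283/10 → 16 → Q; chars LQ.
Square: 15.38133/2 → 7, 2.34283/1 → 2; chars 72.
Subsquare: 1.38133/0.0833333 → 16 → q, 0.34283/0.0416667 → 8 → i; chars qi.
Extended square: 0.04800/0.00833333 → 5, 0.00950/0.00416667 → 2; chars 52.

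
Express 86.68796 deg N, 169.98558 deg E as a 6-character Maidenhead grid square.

RR46xq

Add 180° to longitude and 90° to latitude: 349.9856, 176.6880.
Field: lon ⌊349.9856/20⌋ = 17 → R; lat ⌊176.6880/10⌋ = 17 → R.
Square: lon ⌊9.9856/2⌋ = 4; lat ⌊6.6880/1⌋ = 6.
Subsquare: lon ⌊1.9856/0.0833333⌋ = 23 → x; lat ⌊0.6880/0.0416667⌋ = 16 → q.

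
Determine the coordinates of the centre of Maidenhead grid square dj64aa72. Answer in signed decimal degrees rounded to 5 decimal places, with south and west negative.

4.01042, -107.93750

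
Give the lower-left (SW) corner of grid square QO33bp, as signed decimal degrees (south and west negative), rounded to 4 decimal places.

53.6250, 146.0833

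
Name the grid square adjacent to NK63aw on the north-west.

NK53xx

Longitude subsquare a = 0; −1 → -1, wraps to 23 = x, carry into square.
Longitude square 6; −1 → 5.
Latitude subsquare w = 22; +1 → 23 = x.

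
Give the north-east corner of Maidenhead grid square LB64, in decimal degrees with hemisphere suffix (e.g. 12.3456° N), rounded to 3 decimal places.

75.000° S, 54.000° E

Field L=11, B=1: +11·20° lon, +1·10° lat → SW at lon 40°, lat -80°.
Square 6, 4: +6·2° lon, +4·1° lat → SW at lon 52°, lat -76°.
Cell spans 2° lon × 1° lat. NE corner is SW corner plus one full cell.
latitude 75.000° S, longitude 54.000° E.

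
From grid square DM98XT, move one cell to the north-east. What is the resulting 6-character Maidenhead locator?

EM08au

Longitude subsquare x = 23; +1 → 24, wraps to 0 = a, carry into square.
Longitude square 9; +1 → 10, wraps to 0, carry into field.
Longitude field D = 3; +1 → 4 = E.
Latitude subsquare t = 19; +1 → 20 = u.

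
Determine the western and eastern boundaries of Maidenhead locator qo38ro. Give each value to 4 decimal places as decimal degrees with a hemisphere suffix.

147.4167° E, 147.5000° E

Field Q=16, O=14: +16·20° lon, +14·10° lat → SW at lon 140°, lat 50°.
Square 3, 8: +3·2° lon, +8·1° lat → SW at lon 146°, lat 58°.
Subsquare r=17, o=14: +17·0.0833333° lon, +14·0.0416667° lat → SW at lon 147.417°, lat 58.5833°.
Cell spans 0.0833333° lon × 0.0416667° lat.
west 147.4167° E, east 147.5000° E.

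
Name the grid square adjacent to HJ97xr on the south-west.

HJ97wq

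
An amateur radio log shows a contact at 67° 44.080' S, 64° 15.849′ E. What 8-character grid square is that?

MC22dg13

Add 180° to longitude and 90° to latitude: 244.26415, 22.26533.
Field: 244.26415/20 → 12 → M, 22.26533/10 → 2 → C; chars MC.
Square: 4.26415/2 → 2, 2.26533/1 → 2; chars 22.
Subsquare: 0.26415/0.0833333 → 3 → d, 0.26533/0.0416667 → 6 → g; chars dg.
Extended square: 0.01415/0.00833333 → 1, 0.01533/0.00416667 → 3; chars 13.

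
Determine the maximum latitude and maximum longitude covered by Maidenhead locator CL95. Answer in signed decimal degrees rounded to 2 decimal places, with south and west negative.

26.00, -120.00

Field C=2, L=11: +2·20° lon, +11·10° lat → SW at lon -140°, lat 20°.
Square 9, 5: +9·2° lon, +5·1° lat → SW at lon -122°, lat 25°.
Cell spans 2° lon × 1° lat. NE corner is SW corner plus one full cell.
latitude 26.00, longitude -120.00.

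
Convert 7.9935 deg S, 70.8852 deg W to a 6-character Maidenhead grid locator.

FI42na

Add 180° to longitude and 90° to latitude: 109.1148, 82.0065.
Field (20°×10°, letters A–R): 109.1148/20 → 5 → F, 82.0065/10 → 8 → I; chars FI.
Square (2°×1°, digits 0–9): 9.1148/2 → 4, 2.0065/1 → 2; chars 42.
Subsquare (5′×2.5′, letters a–x): 1.1148/0.0833333 → 13 → n, 0.0065/0.0416667 → 0 → a; chars na.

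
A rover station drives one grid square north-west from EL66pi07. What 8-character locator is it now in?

Longitude extended square 0; −1 → -1, wraps to 9, carry into subsquare.
Longitude subsquare p = 15; −1 → 14 = o.
Latitude extended square 7; +1 → 8.

EL66oi98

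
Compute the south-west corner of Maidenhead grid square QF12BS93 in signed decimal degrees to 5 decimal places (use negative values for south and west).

Field Q=16, F=5: +16·20° lon, +5·10° lat → SW at lon 140°, lat -40°.
Square 1, 2: +1·2° lon, +2·1° lat → SW at lon 142°, lat -38°.
Subsquare b=1, s=18: +1·0.0833333° lon, +18·0.0416667° lat → SW at lon 142.083°, lat -37.25°.
Extended square 9, 3: +9·0.00833333° lon, +3·0.00416667° lat → SW at lon 142.158°, lat -37.2375°.
latitude -37.23750, longitude 142.15833.

-37.23750, 142.15833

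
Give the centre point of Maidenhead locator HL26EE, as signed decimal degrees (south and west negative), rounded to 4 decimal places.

26.1875, -35.6250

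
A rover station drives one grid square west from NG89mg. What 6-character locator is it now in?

Longitude subsquare m = 12; −1 → 11 = l.
The latitude characters are unchanged.

NG89lg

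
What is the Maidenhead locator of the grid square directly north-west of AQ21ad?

AQ11xe

Longitude subsquare a = 0; −1 → -1, wraps to 23 = x, carry into square.
Longitude square 2; −1 → 1.
Latitude subsquare d = 3; +1 → 4 = e.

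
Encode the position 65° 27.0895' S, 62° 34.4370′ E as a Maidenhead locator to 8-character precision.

MC14gn81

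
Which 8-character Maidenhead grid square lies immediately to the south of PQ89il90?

PQ89ik99

Latitude extended square 0; −1 → -1, wraps to 9, carry into subsquare.
Latitude subsquare l = 11; −1 → 10 = k.
The longitude characters are unchanged.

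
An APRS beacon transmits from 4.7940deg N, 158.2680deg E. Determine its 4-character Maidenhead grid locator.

QJ94

Shift to the Maidenhead origin (180°W, 90°S): lon 338.27, lat 94.79.
Field (20°×10°, letters A–R): lon ⌊338.27/20⌋ = 16 → Q; lat ⌊94.79/10⌋ = 9 → J.
Square (2°×1°, digits 0–9): lon ⌊18.27/2⌋ = 9; lat ⌊4.79/1⌋ = 4.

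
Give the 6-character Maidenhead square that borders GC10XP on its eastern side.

Longitude subsquare x = 23; +1 → 24, wraps to 0 = a, carry into square.
Longitude square 1; +1 → 2.
The latitude characters are unchanged.

GC20ap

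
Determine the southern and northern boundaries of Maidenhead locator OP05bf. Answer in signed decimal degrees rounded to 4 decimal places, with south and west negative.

65.2083, 65.2500

Field O=14, P=15: +14·20° lon, +15·10° lat → SW at lon 100°, lat 60°.
Square 0, 5: +0·2° lon, +5·1° lat → SW at lon 100°, lat 65°.
Subsquare b=1, f=5: +1·0.0833333° lon, +5·0.0416667° lat → SW at lon 100.083°, lat 65.2083°.
Cell spans 0.0833333° lon × 0.0416667° lat.
south 65.2083, north 65.2500.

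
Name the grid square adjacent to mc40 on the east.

MC50

Longitude square 4; +1 → 5.
The latitude characters are unchanged.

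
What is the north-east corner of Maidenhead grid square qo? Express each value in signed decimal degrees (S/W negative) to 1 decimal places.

Field Q=16, O=14: +16·20° lon, +14·10° lat → SW at lon 140°, lat 50°.
Cell spans 20° lon × 10° lat. NE corner is SW corner plus one full cell.
latitude 60.0, longitude 160.0.

60.0, 160.0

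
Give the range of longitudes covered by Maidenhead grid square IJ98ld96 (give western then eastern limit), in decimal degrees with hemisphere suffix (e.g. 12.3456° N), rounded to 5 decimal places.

Field I=8, J=9: +8·20° lon, +9·10° lat → SW at lon -20°, lat 0°.
Square 9, 8: +9·2° lon, +8·1° lat → SW at lon -2°, lat 8°.
Subsquare l=11, d=3: +11·0.0833333° lon, +3·0.0416667° lat → SW at lon -1.08333°, lat 8.125°.
Extended square 9, 6: +9·0.00833333° lon, +6·0.00416667° lat → SW at lon -1.00833°, lat 8.15°.
Cell spans 0.00833333° lon × 0.00416667° lat.
west 1.00833° W, east 1.00000° W.

1.00833° W, 1.00000° W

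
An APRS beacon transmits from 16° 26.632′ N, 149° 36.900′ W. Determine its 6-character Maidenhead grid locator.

BK56ek

Add 180° to longitude and 90° to latitude: 30.3850, 106.4439.
Field: 30.3850/20 → 1 → B, 106.4439/10 → 10 → K; chars BK.
Square: 10.3850/2 → 5, 6.4439/1 → 6; chars 56.
Subsquare: 0.3850/0.0833333 → 4 → e, 0.4439/0.0416667 → 10 → k; chars ek.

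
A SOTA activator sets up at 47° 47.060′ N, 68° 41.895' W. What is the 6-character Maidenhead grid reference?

FN57ps

Add 180° to longitude and 90° to latitude: 111.3017, 137.7843.
Field: lon ⌊111.3017/20⌋ = 5 → F; lat ⌊137.7843/10⌋ = 13 → N.
Square: lon ⌊11.3017/2⌋ = 5; lat ⌊7.7843/1⌋ = 7.
Subsquare: lon ⌊1.3017/0.0833333⌋ = 15 → p; lat ⌊0.7843/0.0416667⌋ = 18 → s.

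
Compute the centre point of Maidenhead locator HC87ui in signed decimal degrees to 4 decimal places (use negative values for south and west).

Field H=7, C=2: +7·20° lon, +2·10° lat → SW at lon -40°, lat -70°.
Square 8, 7: +8·2° lon, +7·1° lat → SW at lon -24°, lat -63°.
Subsquare u=20, i=8: +20·0.0833333° lon, +8·0.0416667° lat → SW at lon -22.3333°, lat -62.6667°.
Cell spans 0.0833333° lon × 0.0416667° lat. Centre is SW corner plus half of each.
latitude -62.6458, longitude -22.2917.

-62.6458, -22.2917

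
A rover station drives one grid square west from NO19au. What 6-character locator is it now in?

Longitude subsquare a = 0; −1 → -1, wraps to 23 = x, carry into square.
Longitude square 1; −1 → 0.
The latitude characters are unchanged.

NO09xu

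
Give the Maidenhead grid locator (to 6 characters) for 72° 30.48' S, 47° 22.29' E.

LB37ql

Offset from 180°W / 90°S: lon 227.3715°, lat 17.4920°.
Field (20°×10°, letters A–R): 227.3715/20 → 11 → L, 17.4920/10 → 1 → B; chars LB.
Square (2°×1°, digits 0–9): 7.3715/2 → 3, 7.4920/1 → 7; chars 37.
Subsquare (5′×2.5′, letters a–x): 1.3715/0.0833333 → 16 → q, 0.4920/0.0416667 → 11 → l; chars ql.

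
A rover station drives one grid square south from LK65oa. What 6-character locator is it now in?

LK64ox

Latitude subsquare a = 0; −1 → -1, wraps to 23 = x, carry into square.
Latitude square 5; −1 → 4.
The longitude characters are unchanged.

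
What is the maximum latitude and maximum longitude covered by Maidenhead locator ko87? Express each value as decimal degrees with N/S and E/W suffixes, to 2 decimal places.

Field K=10, O=14: +10·20° lon, +14·10° lat → SW at lon 20°, lat 50°.
Square 8, 7: +8·2° lon, +7·1° lat → SW at lon 36°, lat 57°.
Cell spans 2° lon × 1° lat. NE corner is SW corner plus one full cell.
latitude 58.00° N, longitude 38.00° E.

58.00° N, 38.00° E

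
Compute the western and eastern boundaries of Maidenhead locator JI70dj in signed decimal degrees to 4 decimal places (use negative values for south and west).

14.2500, 14.3333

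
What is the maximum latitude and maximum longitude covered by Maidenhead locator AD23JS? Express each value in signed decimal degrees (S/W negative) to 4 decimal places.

-56.2083, -175.1667

Field A=0, D=3: +0·20° lon, +3·10° lat → SW at lon -180°, lat -60°.
Square 2, 3: +2·2° lon, +3·1° lat → SW at lon -176°, lat -57°.
Subsquare j=9, s=18: +9·0.0833333° lon, +18·0.0416667° lat → SW at lon -175.25°, lat -56.25°.
Cell spans 0.0833333° lon × 0.0416667° lat. NE corner is SW corner plus one full cell.
latitude -56.2083, longitude -175.1667.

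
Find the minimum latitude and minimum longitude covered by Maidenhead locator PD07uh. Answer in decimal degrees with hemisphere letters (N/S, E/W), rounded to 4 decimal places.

Field P=15, D=3: +15·20° lon, +3·10° lat → SW at lon 120°, lat -60°.
Square 0, 7: +0·2° lon, +7·1° lat → SW at lon 120°, lat -53°.
Subsquare u=20, h=7: +20·0.0833333° lon, +7·0.0416667° lat → SW at lon 121.667°, lat -52.7083°.
latitude 52.7083° S, longitude 121.6667° E.

52.7083° S, 121.6667° E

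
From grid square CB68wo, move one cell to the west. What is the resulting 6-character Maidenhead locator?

CB68vo

Longitude subsquare w = 22; −1 → 21 = v.
The latitude characters are unchanged.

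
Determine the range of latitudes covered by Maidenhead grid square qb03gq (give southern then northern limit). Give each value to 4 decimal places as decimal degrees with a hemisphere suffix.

76.3333° S, 76.2917° S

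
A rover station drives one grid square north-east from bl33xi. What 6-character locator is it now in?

BL43aj

Longitude subsquare x = 23; +1 → 24, wraps to 0 = a, carry into square.
Longitude square 3; +1 → 4.
Latitude subsquare i = 8; +1 → 9 = j.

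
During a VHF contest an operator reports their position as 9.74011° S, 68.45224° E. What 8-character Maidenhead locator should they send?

MI40fg42

Shift to the Maidenhead origin (180°W, 90°S): lon 248.45224, lat 80.25989.
Field: 248.45224/20 → 12 → M, 80.25989/10 → 8 → I; chars MI.
Square: 8.45224/2 → 4, 0.25989/1 → 0; chars 40.
Subsquare: 0.45224/0.0833333 → 5 → f, 0.25989/0.0416667 → 6 → g; chars fg.
Extended square: 0.03557/0.00833333 → 4, 0.00989/0.00416667 → 2; chars 42.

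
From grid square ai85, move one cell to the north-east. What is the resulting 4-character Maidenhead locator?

Longitude square 8; +1 → 9.
Latitude square 5; +1 → 6.

AI96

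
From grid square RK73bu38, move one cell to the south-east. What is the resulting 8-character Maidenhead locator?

RK73bu47

Longitude extended square 3; +1 → 4.
Latitude extended square 8; −1 → 7.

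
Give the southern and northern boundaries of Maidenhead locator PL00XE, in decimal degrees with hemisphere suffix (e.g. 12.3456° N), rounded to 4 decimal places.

20.1667° N, 20.2083° N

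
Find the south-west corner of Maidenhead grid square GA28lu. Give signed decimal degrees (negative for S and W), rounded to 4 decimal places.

Field G=6, A=0: +6·20° lon, +0·10° lat → SW at lon -60°, lat -90°.
Square 2, 8: +2·2° lon, +8·1° lat → SW at lon -56°, lat -82°.
Subsquare l=11, u=20: +11·0.0833333° lon, +20·0.0416667° lat → SW at lon -55.0833°, lat -81.1667°.
latitude -81.1667, longitude -55.0833.

-81.1667, -55.0833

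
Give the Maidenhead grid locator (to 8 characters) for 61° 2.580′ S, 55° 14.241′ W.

Offset from 180°W / 90°S: lon 124.76265°, lat 28.95700°.
Field: lon ⌊124.76265/20⌋ = 6 → G; lat ⌊28.95700/10⌋ = 2 → C.
Square: lon ⌊4.76265/2⌋ = 2; lat ⌊8.95700/1⌋ = 8.
Subsquare: lon ⌊0.76265/0.0833333⌋ = 9 → j; lat ⌊0.95700/0.0416667⌋ = 22 → w.
Extended square: lon ⌊0.01265/0.00833333⌋ = 1; lat ⌊0.04033/0.00416667⌋ = 9.

GC28jw19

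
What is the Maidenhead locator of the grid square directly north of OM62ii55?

OM62ii56

Latitude extended square 5; +1 → 6.
The longitude characters are unchanged.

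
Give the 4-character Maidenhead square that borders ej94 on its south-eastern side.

FJ03

Longitude square 9; +1 → 10, wraps to 0, carry into field.
Longitude field E = 4; +1 → 5 = F.
Latitude square 4; −1 → 3.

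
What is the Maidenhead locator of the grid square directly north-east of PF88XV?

PF98aw

Longitude subsquare x = 23; +1 → 24, wraps to 0 = a, carry into square.
Longitude square 8; +1 → 9.
Latitude subsquare v = 21; +1 → 22 = w.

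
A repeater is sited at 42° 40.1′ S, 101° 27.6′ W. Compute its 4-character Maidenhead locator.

DE97

Offset from 180°W / 90°S: lon 78.54°, lat 47.33°.
Field: 78.54/20 → 3 → D, 47.33/10 → 4 → E; chars DE.
Square: 18.54/2 → 9, 7.33/1 → 7; chars 97.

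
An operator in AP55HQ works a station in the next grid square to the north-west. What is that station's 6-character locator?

AP55gr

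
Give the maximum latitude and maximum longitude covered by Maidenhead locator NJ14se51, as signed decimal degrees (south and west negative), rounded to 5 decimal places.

4.17500, 83.55000

Field N=13, J=9: +13·20° lon, +9·10° lat → SW at lon 80°, lat 0°.
Square 1, 4: +1·2° lon, +4·1° lat → SW at lon 82°, lat 4°.
Subsquare s=18, e=4: +18·0.0833333° lon, +4·0.0416667° lat → SW at lon 83.5°, lat 4.16667°.
Extended square 5, 1: +5·0.00833333° lon, +1·0.00416667° lat → SW at lon 83.5417°, lat 4.17083°.
Cell spans 0.00833333° lon × 0.00416667° lat. NE corner is SW corner plus one full cell.
latitude 4.17500, longitude 83.55000.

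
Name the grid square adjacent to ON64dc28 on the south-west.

ON64dc17

Longitude extended square 2; −1 → 1.
Latitude extended square 8; −1 → 7.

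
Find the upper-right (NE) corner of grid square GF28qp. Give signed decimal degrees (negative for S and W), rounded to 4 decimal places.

Field G=6, F=5: +6·20° lon, +5·10° lat → SW at lon -60°, lat -40°.
Square 2, 8: +2·2° lon, +8·1° lat → SW at lon -56°, lat -32°.
Subsquare q=16, p=15: +16·0.0833333° lon, +15·0.0416667° lat → SW at lon -54.6667°, lat -31.375°.
Cell spans 0.0833333° lon × 0.0416667° lat. NE corner is SW corner plus one full cell.
latitude -31.3333, longitude -54.5833.

-31.3333, -54.5833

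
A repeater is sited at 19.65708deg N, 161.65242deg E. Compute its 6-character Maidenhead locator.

Shift to the Maidenhead origin (180°W, 90°S): lon 341.6524, lat 109.6571.
Field (20°×10°, letters A–R): lon ⌊341.6524/20⌋ = 17 → R; lat ⌊109.6571/10⌋ = 10 → K.
Square (2°×1°, digits 0–9): lon ⌊1.6524/2⌋ = 0; lat ⌊9.6571/1⌋ = 9.
Subsquare (5′×2.5′, letters a–x): lon ⌊1.6524/0.0833333⌋ = 19 → t; lat ⌊0.6571/0.0416667⌋ = 15 → p.

RK09tp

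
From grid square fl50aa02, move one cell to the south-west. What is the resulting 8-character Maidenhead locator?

Longitude extended square 0; −1 → -1, wraps to 9, carry into subsquare.
Longitude subsquare a = 0; −1 → -1, wraps to 23 = x, carry into square.
Longitude square 5; −1 → 4.
Latitude extended square 2; −1 → 1.

FL40xa91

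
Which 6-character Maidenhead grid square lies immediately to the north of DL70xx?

Latitude subsquare x = 23; +1 → 24, wraps to 0 = a, carry into square.
Latitude square 0; +1 → 1.
The longitude characters are unchanged.

DL71xa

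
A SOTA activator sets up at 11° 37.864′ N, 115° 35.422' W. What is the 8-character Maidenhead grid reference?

Shift to the Maidenhead origin (180°W, 90°S): lon 64.40963, lat 101.63107.
Field: lon ⌊64.40963/20⌋ = 3 → D; lat ⌊101.63107/10⌋ = 10 → K.
Square: lon ⌊4.40963/2⌋ = 2; lat ⌊1.63107/1⌋ = 1.
Subsquare: lon ⌊0.40963/0.0833333⌋ = 4 → e; lat ⌊0.63107/0.0416667⌋ = 15 → p.
Extended square: lon ⌊0.07630/0.00833333⌋ = 9; lat ⌊0.00607/0.00416667⌋ = 1.

DK21ep91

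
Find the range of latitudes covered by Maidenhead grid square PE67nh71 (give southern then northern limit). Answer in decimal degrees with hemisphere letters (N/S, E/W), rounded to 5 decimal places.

Field P=15, E=4: +15·20° lon, +4·10° lat → SW at lon 120°, lat -50°.
Square 6, 7: +6·2° lon, +7·1° lat → SW at lon 132°, lat -43°.
Subsquare n=13, h=7: +13·0.0833333° lon, +7·0.0416667° lat → SW at lon 133.083°, lat -42.7083°.
Extended square 7, 1: +7·0.00833333° lon, +1·0.00416667° lat → SW at lon 133.142°, lat -42.7042°.
Cell spans 0.00833333° lon × 0.00416667° lat.
south 42.70417° S, north 42.70000° S.

42.70417° S, 42.70000° S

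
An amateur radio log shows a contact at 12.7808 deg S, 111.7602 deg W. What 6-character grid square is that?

DH47cf

Offset from 180°W / 90°S: lon 68.2398°, lat 77.2192°.
Field: 68.2398/20 → 3 → D, 77.2192/10 → 7 → H; chars DH.
Square: 8.2398/2 → 4, 7.2192/1 → 7; chars 47.
Subsquare: 0.2398/0.0833333 → 2 → c, 0.2192/0.0416667 → 5 → f; chars cf.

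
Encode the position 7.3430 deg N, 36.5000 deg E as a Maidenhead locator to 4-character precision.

KJ87

Offset from 180°W / 90°S: lon 216.50°, lat 97.34°.
Field: 216.50/20 → 10 → K, 97.34/10 → 9 → J; chars KJ.
Square: 16.50/2 → 8, 7.34/1 → 7; chars 87.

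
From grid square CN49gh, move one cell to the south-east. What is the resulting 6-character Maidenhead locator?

CN49hg

Longitude subsquare g = 6; +1 → 7 = h.
Latitude subsquare h = 7; −1 → 6 = g.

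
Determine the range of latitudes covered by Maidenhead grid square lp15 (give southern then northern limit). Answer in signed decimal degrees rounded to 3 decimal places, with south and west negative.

65.000, 66.000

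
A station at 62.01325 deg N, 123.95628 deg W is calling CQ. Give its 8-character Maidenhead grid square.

CP82aa53

Offset from 180°W / 90°S: lon 56.04372°, lat 152.01325°.
Field: lon ⌊56.04372/20⌋ = 2 → C; lat ⌊152.01325/10⌋ = 15 → P.
Square: lon ⌊16.04372/2⌋ = 8; lat ⌊2.01325/1⌋ = 2.
Subsquare: lon ⌊0.04372/0.0833333⌋ = 0 → a; lat ⌊0.01325/0.0416667⌋ = 0 → a.
Extended square: lon ⌊0.04372/0.00833333⌋ = 5; lat ⌊0.01325/0.00416667⌋ = 3.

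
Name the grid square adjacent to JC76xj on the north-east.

Longitude subsquare x = 23; +1 → 24, wraps to 0 = a, carry into square.
Longitude square 7; +1 → 8.
Latitude subsquare j = 9; +1 → 10 = k.

JC86ak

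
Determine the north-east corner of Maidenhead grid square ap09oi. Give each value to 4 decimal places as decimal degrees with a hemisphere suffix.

Field A=0, P=15: +0·20° lon, +15·10° lat → SW at lon -180°, lat 60°.
Square 0, 9: +0·2° lon, +9·1° lat → SW at lon -180°, lat 69°.
Subsquare o=14, i=8: +14·0.0833333° lon, +8·0.0416667° lat → SW at lon -178.833°, lat 69.3333°.
Cell spans 0.0833333° lon × 0.0416667° lat. NE corner is SW corner plus one full cell.
latitude 69.3750° N, longitude 178.7500° W.

69.3750° N, 178.7500° W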